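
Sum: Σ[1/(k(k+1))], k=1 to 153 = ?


1/(k(k+1)) = 1/k - 1/(k+1) (partial fractions)
Telescoping: Σ = 1 - 1/154 = 153/154

Sum = 153/154


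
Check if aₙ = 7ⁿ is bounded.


aₙ = 7ⁿ → as n→∞, aₙ→∞ (since base 7 > 1)
No finite upper bound exists
The sequence is UNBOUNDED

Unbounded (aₙ → ∞ as n → ∞)


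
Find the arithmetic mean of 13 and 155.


AM = (13 + 155)/2 = 168/2 = 84

AM = 84


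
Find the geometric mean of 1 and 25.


GM = √(1×25) = √25 = 5

GM = 5


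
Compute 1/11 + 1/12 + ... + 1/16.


Σₖ₌11^16 1/k = 1/11 + 1/12 + 1/13 + 1/14 + 1/15 + 1/16
= 36177/80080
≈ 0.4518

Sum = 36177/80080 ≈ 0.4518


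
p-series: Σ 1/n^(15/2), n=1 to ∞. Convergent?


p-series test: Σ c/n^p converges if p > 1, diverges if p ≤ 1 (constant c > 0 doesn't affect convergence).
p = 15/2
15/2 > 1 → CONVERGES

Converges (p = 15/2 > 1)


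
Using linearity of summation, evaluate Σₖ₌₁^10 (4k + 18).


Σ(4k+18) = 4·Σk + 18·n
= 4·55 + 18·10
= 220 + 180 = 400

Σ = 400


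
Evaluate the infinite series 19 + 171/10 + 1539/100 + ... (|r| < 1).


S∞ = a₁/(1-r) = 19/(1 - 9/10)
= 19/(1/10)
= 190

S∞ = 190


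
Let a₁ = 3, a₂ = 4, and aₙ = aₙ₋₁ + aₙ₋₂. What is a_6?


Computing iteratively: 3, 4, 7, 11, 18, 29
a_6 = 29

a_6 = 29


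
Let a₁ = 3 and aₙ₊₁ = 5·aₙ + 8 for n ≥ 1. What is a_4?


Computing step by step:
a_1 = 3
a_2 = 23
a_3 = 123
a_4 = 623


a_4 = 623


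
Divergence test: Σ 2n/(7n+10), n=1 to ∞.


lim(n→∞) 2n/(7n+10) = 2/7 = 2/7  (divide numerator and denominator by n)
lim aₙ = 2/7 ≠ 0 → series DIVERGES

Diverges (lim aₙ = 2/7 ≠ 0)


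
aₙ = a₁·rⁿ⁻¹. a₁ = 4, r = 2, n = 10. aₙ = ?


aₙ = a₁·r^(n-1)
= 4×2^9
= 4×512
= 2048

a_10 = 2048


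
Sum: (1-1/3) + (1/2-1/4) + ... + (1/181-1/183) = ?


Telescoping with gap 2: two head and two tail terms survive.
= (1 + 1/2) - (1/182 + 1/183)
= 3/2 - 1/182 - 1/183 = 24797/16653

Sum = 24797/16653


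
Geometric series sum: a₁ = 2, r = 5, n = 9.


Sₙ = 2×(5^9 - 1)/(5 - 1)
= 2×(1953125 - 1)/4
= 2×1953124/4
= 976562

S_9 = 976562


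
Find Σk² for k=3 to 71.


Σₖ₌3^71 k² = Σₖ₌₁^71 k² − Σₖ₌₁^2 k²
= 71·72·143/6 − 2·3·5/6
= 121836 − 5 = 121831

Σk² = 121831


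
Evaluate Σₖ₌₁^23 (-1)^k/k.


S = -1 + 1/2 - 1/3 + 1/4 - 1/5 + 1/6 - 1/7 + 1/8 ± ...
= -0.7144
(Full series converges to -ln(2) ≈ -0.6931)

S_23 = -0.7144


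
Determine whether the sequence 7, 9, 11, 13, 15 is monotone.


Differences: 2, 2, 2, 2
All differences > 0 → strictly INCREASING

Monotonically increasing


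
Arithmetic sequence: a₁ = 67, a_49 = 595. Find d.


d = (aₙ - a₁)/(n-1)
= (595 - 67)/(49-1)
= 528/48 = 11

d = 11


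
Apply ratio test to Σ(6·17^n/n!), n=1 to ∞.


aₙ = 6·17^n/n!
a_{n+1}/aₙ = 17^(n+1)/(n+1)! × n!/17^n  (constant 6 cancels)
= 17/(n+1)
L = lim(n→∞) 17/(n+1) = 0
L < 1 → series CONVERGES

Converges (ratio test: L = 0 < 1)


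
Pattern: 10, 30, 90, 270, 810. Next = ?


Pattern: geometric (r=3)
Terms: 10, 30, 90, 270, 810
Next term = 2430

Next term = 2430


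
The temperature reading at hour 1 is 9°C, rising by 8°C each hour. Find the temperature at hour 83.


aₙ = a₁ + (n-1)d
= 9 + (83-1)×8
= 9 + 656
= 665

a_83 = 665


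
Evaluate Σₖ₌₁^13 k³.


n(n+1)/2 = 13×14/2 = 91
Σk³ = 91² = 8281

Σk³ = 8281


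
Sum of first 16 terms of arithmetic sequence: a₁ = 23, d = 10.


aₙ = 23 + (16-1)×10 = 173
Sₙ = n(a₁+aₙ)/2 = 16×(23+173)/2
= 16×196/2 = 1568

S_16 = 1568


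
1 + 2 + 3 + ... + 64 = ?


n(n+1)/2 = 64×65/2 = 4160/2 = 2080

Σk = 2080


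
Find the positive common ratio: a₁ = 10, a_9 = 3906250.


r^(n-1) = aₙ/a₁
r^8 = 3906250/10 = 390625
r = 390625^(1/8)
= ±5; taking r > 0 gives r = 5

r = 5


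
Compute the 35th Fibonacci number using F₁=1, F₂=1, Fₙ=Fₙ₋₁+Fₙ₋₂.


Fibonacci sequence: 1, 1, 2, 3, 5, 8, 13, 21, 34, 55, 89, ...
F(35) = 9227465

F(35) = 9227465


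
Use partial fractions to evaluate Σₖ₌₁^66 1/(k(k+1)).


1/(k(k+1)) = 1/k - 1/(k+1) (partial fractions)
Telescoping: Σ = 1 - 1/67 = 66/67

Sum = 66/67


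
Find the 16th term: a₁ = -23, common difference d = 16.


aₙ = a₁ + (n-1)d
= -23 + (16-1)×16
= -23 + 240
= 217

a_16 = 217


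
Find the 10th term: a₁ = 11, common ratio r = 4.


aₙ = a₁·r^(n-1)
= 11×4^9
= 11×262144
= 2883584

a_10 = 2883584


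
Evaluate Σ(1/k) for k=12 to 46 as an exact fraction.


Σₖ₌12^46 1/k = 1/12 + 1/13 + 1/14 + ... + 1/46
= 13157374004582056009/9419588158802421600
≈ 1.3968

Sum = 13157374004582056009/9419588158802421600 ≈ 1.3968


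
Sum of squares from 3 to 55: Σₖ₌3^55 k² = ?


Σₖ₌3^55 k² = Σₖ₌₁^55 k² − Σₖ₌₁^2 k²
= 55·56·111/6 − 2·3·5/6
= 56980 − 5 = 56975

Σk² = 56975


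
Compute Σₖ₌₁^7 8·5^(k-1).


Sₙ = 8×(5^7 - 1)/(5 - 1)
= 8×(78125 - 1)/4
= 8×78124/4
= 156248

S_7 = 156248


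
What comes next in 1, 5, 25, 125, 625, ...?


Pattern: geometric (r=5)
Terms: 1, 5, 25, 125, 625
Next term = 3125

Next term = 3125


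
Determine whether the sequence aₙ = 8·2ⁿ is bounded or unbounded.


aₙ = 8·2ⁿ → as n→∞, aₙ→∞ (since base 2 > 1)
No finite upper bound exists
The sequence is UNBOUNDED

Unbounded (aₙ → ∞ as n → ∞)


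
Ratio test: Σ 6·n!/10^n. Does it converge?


aₙ = 6·n!/10^n
a_{n+1}/aₙ = (n+1)!/10^(n+1) × 10^n/n!  (constant 6 cancels)
= (n+1)/10
L = lim(n→∞) (n+1)/10 = ∞
L > 1 → series DIVERGES

Diverges (ratio test: L = ∞ > 1)


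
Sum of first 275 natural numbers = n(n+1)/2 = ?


n(n+1)/2 = 275×276/2 = 75900/2 = 37950

Σk = 37950


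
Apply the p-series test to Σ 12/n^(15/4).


p-series test: Σ c/n^p converges if p > 1, diverges if p ≤ 1 (constant c > 0 doesn't affect convergence).
p = 15/4
15/4 > 1 → CONVERGES

Converges (p = 15/4 > 1)


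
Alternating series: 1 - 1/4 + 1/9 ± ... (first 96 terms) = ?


S = 1 - 1/4 + 1/9 - 1/16 + 1/25 - 1/36 + 1/49 - 1/64 ± ...
= 0.8224
(Full series converges to +π²/12 ≈ +0.8225)

S_96 = 0.8224


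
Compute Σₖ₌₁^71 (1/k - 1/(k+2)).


Telescoping with gap 2: two head and two tail terms survive.
= (1 + 1/2) - (1/72 + 1/73)
= 3/2 - 1/72 - 1/73 = 7739/5256

Sum = 7739/5256


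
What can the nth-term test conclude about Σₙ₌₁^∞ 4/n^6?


lim(n→∞) 4/n^6 = 0
lim aₙ = 0 → nth-term test is INCONCLUSIVE
(Need other tests; this is actually a convergent p-series with p=6 > 1)

Inconclusive (lim aₙ = 0; need another test)


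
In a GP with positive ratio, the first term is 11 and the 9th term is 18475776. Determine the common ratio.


r^(n-1) = aₙ/a₁
r^8 = 18475776/11 = 1679616
r = 1679616^(1/8)
= ±6; taking r > 0 gives r = 6

r = 6


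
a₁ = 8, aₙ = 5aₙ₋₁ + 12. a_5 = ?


Computing step by step:
a_1 = 8
a_2 = 52
a_3 = 272
a_4 = 1372
a_5 = 6872


a_5 = 6872


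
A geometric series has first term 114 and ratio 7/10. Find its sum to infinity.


S∞ = a₁/(1-r) = 114/(1 - 7/10)
= 114/(3/10)
= 380

S∞ = 380


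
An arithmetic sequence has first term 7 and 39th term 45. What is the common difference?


d = (aₙ - a₁)/(n-1)
= (45 - 7)/(39-1)
= 38/38 = 1

d = 1


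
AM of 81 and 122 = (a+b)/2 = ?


AM = (81 + 122)/2 = 203/2 = 101.5

AM = 101.5


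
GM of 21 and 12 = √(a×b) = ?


GM = √(21×12) = √252 = 15.8745

GM = 15.8745


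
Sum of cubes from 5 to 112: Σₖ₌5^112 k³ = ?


Σₖ₌5^112 k³ = [112·113/2]² − [4·5/2]²
= 40043584 − 100 = 40043484

Σk³ = 40043484


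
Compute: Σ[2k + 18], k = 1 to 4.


Σ(2k+18) = 2·Σk + 18·n
= 2·10 + 18·4
= 20 + 72 = 92

Σ = 92


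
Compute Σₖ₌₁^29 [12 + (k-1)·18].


aₙ = 12 + (29-1)×18 = 516
Sₙ = n(a₁+aₙ)/2 = 29×(12+516)/2
= 29×528/2 = 7656

S_29 = 7656


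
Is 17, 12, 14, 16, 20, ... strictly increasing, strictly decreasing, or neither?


Differences: -5, 2, 2, 4
Difference at position 2 is +2 (> 0) but position 1 is -5 (< 0) — sequence both rises and falls
→ NOT monotonic

Not monotonic


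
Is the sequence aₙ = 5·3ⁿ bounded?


aₙ = 5·3ⁿ → as n→∞, aₙ→∞ (since base 3 > 1)
No finite upper bound exists
The sequence is UNBOUNDED

Unbounded (aₙ → ∞ as n → ∞)


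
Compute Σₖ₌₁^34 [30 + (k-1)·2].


aₙ = 30 + (34-1)×2 = 96
Sₙ = n(a₁+aₙ)/2 = 34×(30+96)/2
= 34×126/2 = 2142

S_34 = 2142


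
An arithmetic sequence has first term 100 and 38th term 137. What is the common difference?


d = (aₙ - a₁)/(n-1)
= (137 - 100)/(38-1)
= 37/37 = 1

d = 1


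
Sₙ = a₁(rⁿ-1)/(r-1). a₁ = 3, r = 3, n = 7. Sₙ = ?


Sₙ = 3×(3^7 - 1)/(3 - 1)
= 3×(2187 - 1)/2
= 3×2186/2
= 3279

S_7 = 3279


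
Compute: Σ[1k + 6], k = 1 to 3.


Σ(1k+6) = 1·Σk + 6·n
= 1·6 + 6·3
= 6 + 18 = 24

Σ = 24


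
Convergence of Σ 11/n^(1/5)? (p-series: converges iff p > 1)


p-series test: Σ c/n^p converges if p > 1, diverges if p ≤ 1 (constant c > 0 doesn't affect convergence).
p = 1/5
1/5 ≤ 1 → DIVERGES

Diverges (p = 1/5 ≤ 1)


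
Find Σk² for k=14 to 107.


Σₖ₌14^107 k² = Σₖ₌₁^107 k² − Σₖ₌₁^13 k²
= 107·108·215/6 − 13·14·27/6
= 414090 − 819 = 413271

Σk² = 413271


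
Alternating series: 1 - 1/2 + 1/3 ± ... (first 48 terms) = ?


S = 1 - 1/2 + 1/3 - 1/4 + 1/5 - 1/6 + 1/7 - 1/8 ± ...
= 0.6828
(Full series converges to +ln(2) ≈ +0.6931)

S_48 = 0.6828


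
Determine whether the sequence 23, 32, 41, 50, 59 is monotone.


Differences: 9, 9, 9, 9
All differences > 0 → strictly INCREASING

Monotonically increasing


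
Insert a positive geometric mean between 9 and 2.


GM = √(9×2) = √18 = 4.2426

GM = 4.2426


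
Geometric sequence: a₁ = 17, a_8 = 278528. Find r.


r^(n-1) = aₙ/a₁
r^7 = 278528/17 = 16384
r = 16384^(1/7)
= 4

r = 4


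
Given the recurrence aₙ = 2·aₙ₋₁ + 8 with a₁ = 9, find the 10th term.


Computing step by step:
a_1 = 9
a_2 = 26
a_3 = 60
a_4 = 128
a_5 = 264
a_6 = 536
a_7 = 1080
a_8 = 2168
a_9 = 4344
a_10 = 8696


a_10 = 8696


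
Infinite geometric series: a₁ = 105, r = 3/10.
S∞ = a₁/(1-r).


S∞ = a₁/(1-r) = 105/(1 - 3/10)
= 105/(7/10)
= 150

S∞ = 150


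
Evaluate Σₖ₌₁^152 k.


n(n+1)/2 = 152×153/2 = 23256/2 = 11628

Σk = 11628


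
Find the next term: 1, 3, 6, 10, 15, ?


Pattern: triangular numbers: n(n+1)/2
Terms: 1, 3, 6, 10, 15
Next term = 21

Next term = 21


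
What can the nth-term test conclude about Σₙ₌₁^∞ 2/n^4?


lim(n→∞) 2/n^4 = 0
lim aₙ = 0 → nth-term test is INCONCLUSIVE
(Need other tests; this is actually a convergent p-series with p=4 > 1)

Inconclusive (lim aₙ = 0; need another test)


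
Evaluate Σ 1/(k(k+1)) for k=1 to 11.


1/(k(k+1)) = 1/k - 1/(k+1) (partial fractions)
Telescoping: Σ = 1 - 1/12 = 11/12

Sum = 11/12


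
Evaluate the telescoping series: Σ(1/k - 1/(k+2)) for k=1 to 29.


Telescoping with gap 2: two head and two tail terms survive.
= (1 + 1/2) - (1/30 + 1/31)
= 3/2 - 1/30 - 1/31 = 667/465

Sum = 667/465


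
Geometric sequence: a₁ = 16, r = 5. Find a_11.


aₙ = a₁·r^(n-1)
= 16×5^10
= 16×9765625
= 156250000

a_11 = 156250000


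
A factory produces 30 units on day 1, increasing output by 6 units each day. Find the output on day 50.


aₙ = a₁ + (n-1)d
= 30 + (50-1)×6
= 30 + 294
= 324

a_50 = 324


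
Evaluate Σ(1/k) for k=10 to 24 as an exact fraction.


Σₖ₌10^24 1/k = 1/10 + 1/11 + 1/12 + ... + 1/24
= 5070400799/5354228880
≈ 0.947

Sum = 5070400799/5354228880 ≈ 0.947


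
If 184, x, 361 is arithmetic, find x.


AM = (184 + 361)/2 = 545/2 = 272.5

AM = 272.5


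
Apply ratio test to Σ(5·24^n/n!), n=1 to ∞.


aₙ = 5·24^n/n!
a_{n+1}/aₙ = 24^(n+1)/(n+1)! × n!/24^n  (constant 5 cancels)
= 24/(n+1)
L = lim(n→∞) 24/(n+1) = 0
L < 1 → series CONVERGES

Converges (ratio test: L = 0 < 1)


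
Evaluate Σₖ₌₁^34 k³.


n(n+1)/2 = 34×35/2 = 595
Σk³ = 595² = 354025

Σk³ = 354025


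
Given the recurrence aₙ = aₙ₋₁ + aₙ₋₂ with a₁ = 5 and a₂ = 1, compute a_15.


Computing iteratively: 5, 1, 6, 7, 13, 20, 33, 53, 86, 139, 225, 364, ...
a_15 = 1542

a_15 = 1542


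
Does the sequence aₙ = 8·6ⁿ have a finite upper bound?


aₙ = 8·6ⁿ → as n→∞, aₙ→∞ (since base 6 > 1)
No finite upper bound exists
The sequence is UNBOUNDED

Unbounded (aₙ → ∞ as n → ∞)


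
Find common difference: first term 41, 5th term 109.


d = (aₙ - a₁)/(n-1)
= (109 - 41)/(5-1)
= 68/4 = 17

d = 17


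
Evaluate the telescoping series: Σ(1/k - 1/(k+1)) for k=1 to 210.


Telescoping: adjacent terms cancel.
= 1/1 - 1/211
= 1 - 1/211 = 210/211

Sum = 210/211


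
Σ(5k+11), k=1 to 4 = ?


Σ(5k+11) = 5·Σk + 11·n
= 5·10 + 11·4
= 50 + 44 = 94

Σ = 94


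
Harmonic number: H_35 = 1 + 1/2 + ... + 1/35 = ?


H_35 = 1/1 + 1/2 + 1/3 + ... + 1/35
= 54437269998109/13127595717600
≈ 4.1468

H_35 = 54437269998109/13127595717600 ≈ 4.1468


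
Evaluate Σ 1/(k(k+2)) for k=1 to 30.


1/(k(k+2)) = (1/2)·(1/k - 1/(k+2)) (partial fractions)
Telescoping: Σ = (1/2)·(1 + 1/2 - 1/31 - 1/32) = 1425/1984

Sum = 1425/1984


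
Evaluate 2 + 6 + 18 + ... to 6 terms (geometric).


Sₙ = 2×(3^6 - 1)/(3 - 1)
= 2×(729 - 1)/2
= 2×728/2
= 728

S_6 = 728


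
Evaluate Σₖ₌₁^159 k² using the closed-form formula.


n = 159
n(n+1)(2n+1)/6 = 159×160×319/6
= 8115360/6 = 1352560

Σk² = 1352560


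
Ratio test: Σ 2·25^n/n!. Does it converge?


aₙ = 2·25^n/n!
a_{n+1}/aₙ = 25^(n+1)/(n+1)! × n!/25^n  (constant 2 cancels)
= 25/(n+1)
L = lim(n→∞) 25/(n+1) = 0
L < 1 → series CONVERGES

Converges (ratio test: L = 0 < 1)


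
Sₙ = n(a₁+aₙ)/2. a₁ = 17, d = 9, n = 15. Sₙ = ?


aₙ = 17 + (15-1)×9 = 143
Sₙ = n(a₁+aₙ)/2 = 15×(17+143)/2
= 15×160/2 = 1200

S_15 = 1200


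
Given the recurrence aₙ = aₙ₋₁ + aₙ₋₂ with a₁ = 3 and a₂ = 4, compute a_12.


Computing iteratively: 3, 4, 7, 11, 18, 29, 47, 76, 123, 199, 322, 521
a_12 = 521

a_12 = 521


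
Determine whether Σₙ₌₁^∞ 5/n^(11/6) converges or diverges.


p-series test: Σ c/n^p converges if p > 1, diverges if p ≤ 1 (constant c > 0 doesn't affect convergence).
p = 11/6
11/6 > 1 → CONVERGES

Converges (p = 11/6 > 1)


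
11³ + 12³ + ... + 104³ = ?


Σₖ₌11^104 k³ = [104·105/2]² − [10·11/2]²
= 29811600 − 3025 = 29808575

Σk³ = 29808575


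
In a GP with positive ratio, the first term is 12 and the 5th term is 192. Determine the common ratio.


r^(n-1) = aₙ/a₁
r^4 = 192/12 = 16
r = 16^(1/4)
= ±2; taking r > 0 gives r = 2

r = 2


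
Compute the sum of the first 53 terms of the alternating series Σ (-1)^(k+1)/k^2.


S = 1 - 1/4 + 1/9 - 1/16 + 1/25 - 1/36 + 1/49 - 1/64 ± ...
= 0.8226
(Full series converges to +π²/12 ≈ +0.8225)

S_53 = 0.8226


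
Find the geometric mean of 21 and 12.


GM = √(21×12) = √252 = 15.8745

GM = 15.8745


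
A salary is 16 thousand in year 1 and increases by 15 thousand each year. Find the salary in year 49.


aₙ = a₁ + (n-1)d
= 16 + (49-1)×15
= 16 + 720
= 736

a_49 = 736


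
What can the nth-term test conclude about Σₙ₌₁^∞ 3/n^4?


lim(n→∞) 3/n^4 = 0
lim aₙ = 0 → nth-term test is INCONCLUSIVE
(Need other tests; this is actually a convergent p-series with p=4 > 1)

Inconclusive (lim aₙ = 0; need another test)


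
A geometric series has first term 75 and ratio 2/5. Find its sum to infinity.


S∞ = a₁/(1-r) = 75/(1 - 2/5)
= 75/(3/5)
= 125

S∞ = 125


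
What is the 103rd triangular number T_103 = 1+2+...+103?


n(n+1)/2 = 103×104/2 = 10712/2 = 5356

Σk = 5356


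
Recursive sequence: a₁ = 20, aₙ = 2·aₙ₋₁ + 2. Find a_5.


Computing step by step:
a_1 = 20
a_2 = 42
a_3 = 86
a_4 = 174
a_5 = 350


a_5 = 350


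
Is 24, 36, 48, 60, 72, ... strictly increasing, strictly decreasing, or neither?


Differences: 12, 12, 12, 12
All differences > 0 → strictly INCREASING

Monotonically increasing


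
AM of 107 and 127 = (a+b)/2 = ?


AM = (107 + 127)/2 = 234/2 = 117

AM = 117


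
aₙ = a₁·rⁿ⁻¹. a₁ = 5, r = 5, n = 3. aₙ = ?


aₙ = a₁·r^(n-1)
= 5×5^2
= 5×25
= 125

a_3 = 125


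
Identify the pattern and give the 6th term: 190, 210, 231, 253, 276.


Pattern: triangular numbers: n(n+1)/2
Terms: 190, 210, 231, 253, 276
Next term = 300

Next term = 300


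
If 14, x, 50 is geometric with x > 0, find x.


GM = √(14×50) = √700 = 26.4575

GM = 26.4575


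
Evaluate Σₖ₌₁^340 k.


n(n+1)/2 = 340×341/2 = 115940/2 = 57970

Σk = 57970


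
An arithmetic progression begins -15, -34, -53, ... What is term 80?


aₙ = a₁ + (n-1)d
= -15 + (80-1)×-19
= -15 - 1501
= -1516

a_80 = -1516


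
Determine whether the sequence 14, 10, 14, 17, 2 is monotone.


Differences: -4, 4, 3, -15
Difference at position 2 is +4 (> 0) but position 1 is -4 (< 0) — sequence both rises and falls
→ NOT monotonic

Not monotonic


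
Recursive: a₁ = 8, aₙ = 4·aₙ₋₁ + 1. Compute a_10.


Computing step by step:
a_1 = 8
a_2 = 33
a_3 = 133
a_4 = 533
a_5 = 2133
a_6 = 8533
a_7 = 34133
a_8 = 136533
a_9 = 546133
a_10 = 2184533


a_10 = 2184533


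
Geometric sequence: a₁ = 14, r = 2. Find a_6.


aₙ = a₁·r^(n-1)
= 14×2^5
= 14×32
= 448

a_6 = 448


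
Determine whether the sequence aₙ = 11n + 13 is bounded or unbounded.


aₙ = 11n + 13 → as n→∞, aₙ→∞
No finite upper bound exists
The sequence is UNBOUNDED

Unbounded (aₙ → ∞ as n → ∞)


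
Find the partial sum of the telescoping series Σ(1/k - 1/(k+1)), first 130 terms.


Telescoping: adjacent terms cancel.
= 1/1 - 1/131
= 1 - 1/131 = 130/131

Sum = 130/131


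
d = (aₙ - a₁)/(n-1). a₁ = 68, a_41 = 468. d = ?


d = (aₙ - a₁)/(n-1)
= (468 - 68)/(41-1)
= 400/40 = 10

d = 10


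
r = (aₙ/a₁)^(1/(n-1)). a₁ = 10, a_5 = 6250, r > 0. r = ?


r^(n-1) = aₙ/a₁
r^4 = 6250/10 = 625
r = 625^(1/4)
= ±5; taking r > 0 gives r = 5

r = 5


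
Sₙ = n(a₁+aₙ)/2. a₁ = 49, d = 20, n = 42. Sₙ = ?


aₙ = 49 + (42-1)×20 = 869
Sₙ = n(a₁+aₙ)/2 = 42×(49+869)/2
= 42×918/2 = 19278

S_42 = 19278


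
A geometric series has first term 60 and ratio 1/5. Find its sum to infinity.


S∞ = a₁/(1-r) = 60/(1 - 1/5)
= 60/(4/5)
= 75

S∞ = 75


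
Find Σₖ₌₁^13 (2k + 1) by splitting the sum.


Σ(2k+1) = 2·Σk + 1·n
= 2·91 + 1·13
= 182 + 13 = 195

Σ = 195


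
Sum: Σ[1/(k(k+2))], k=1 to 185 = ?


1/(k(k+2)) = (1/2)·(1/k - 1/(k+2)) (partial fractions)
Telescoping: Σ = (1/2)·(1 + 1/2 - 1/186 - 1/187) = 12950/17391

Sum = 12950/17391


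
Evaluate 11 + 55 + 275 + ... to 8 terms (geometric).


Sₙ = 11×(5^8 - 1)/(5 - 1)
= 11×(390625 - 1)/4
= 11×390624/4
= 1074216

S_8 = 1074216


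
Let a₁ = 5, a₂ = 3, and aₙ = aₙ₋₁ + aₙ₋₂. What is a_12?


Computing iteratively: 5, 3, 8, 11, 19, 30, 49, 79, 128, 207, 335, 542
a_12 = 542

a_12 = 542


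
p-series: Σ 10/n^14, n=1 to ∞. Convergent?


p-series test: Σ c/n^p converges if p > 1, diverges if p ≤ 1 (constant c > 0 doesn't affect convergence).
p = 14
14 > 1 → CONVERGES

Converges (p = 14 > 1)


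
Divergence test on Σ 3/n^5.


lim(n→∞) 3/n^5 = 0
lim aₙ = 0 → nth-term test is INCONCLUSIVE
(Need other tests; this is actually a convergent p-series with p=5 > 1)

Inconclusive (lim aₙ = 0; need another test)


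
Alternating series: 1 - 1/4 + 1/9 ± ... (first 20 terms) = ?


S = 1 - 1/4 + 1/9 - 1/16 + 1/25 - 1/36 + 1/49 - 1/64 ± ...
= 0.8213
(Full series converges to +π²/12 ≈ +0.8225)

S_20 = 0.8213


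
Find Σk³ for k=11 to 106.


Σₖ₌11^106 k³ = [106·107/2]² − [10·11/2]²
= 32160241 − 3025 = 32157216

Σk³ = 32157216


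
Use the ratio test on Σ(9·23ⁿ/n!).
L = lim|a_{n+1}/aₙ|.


aₙ = 9·23^n/n!
a_{n+1}/aₙ = 23^(n+1)/(n+1)! × n!/23^n  (constant 9 cancels)
= 23/(n+1)
L = lim(n→∞) 23/(n+1) = 0
L < 1 → series CONVERGES

Converges (ratio test: L = 0 < 1)


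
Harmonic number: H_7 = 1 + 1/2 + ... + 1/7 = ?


H_7 = 1/1 + 1/2 + 1/3 + 1/4 + 1/5 + 1/6 + 1/7
= 363/140
≈ 2.5929

H_7 = 363/140 ≈ 2.5929


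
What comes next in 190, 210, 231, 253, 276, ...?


Pattern: triangular numbers: n(n+1)/2
Terms: 190, 210, 231, 253, 276
Next term = 300

Next term = 300


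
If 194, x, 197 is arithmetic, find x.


AM = (194 + 197)/2 = 391/2 = 195.5

AM = 195.5


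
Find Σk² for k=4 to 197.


Σₖ₌4^197 k² = Σₖ₌₁^197 k² − Σₖ₌₁^3 k²
= 197·198·395/6 − 3·4·7/6
= 2567895 − 14 = 2567881

Σk² = 2567881


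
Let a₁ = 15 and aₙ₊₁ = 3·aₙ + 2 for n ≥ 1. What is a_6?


Computing step by step:
a_1 = 15
a_2 = 47
a_3 = 143
a_4 = 431
a_5 = 1295
a_6 = 3887


a_6 = 3887


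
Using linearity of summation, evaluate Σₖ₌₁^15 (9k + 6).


Σ(9k+6) = 9·Σk + 6·n
= 9·120 + 6·15
= 1080 + 90 = 1170

Σ = 1170


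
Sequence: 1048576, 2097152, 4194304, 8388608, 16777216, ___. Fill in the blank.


Pattern: powers of 2: 2ⁿ
Terms: 1048576, 2097152, 4194304, 8388608, 16777216
Next term = 33554432

Next term = 33554432


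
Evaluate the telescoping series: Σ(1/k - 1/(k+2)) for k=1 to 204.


Telescoping with gap 2: two head and two tail terms survive.
= (1 + 1/2) - (1/205 + 1/206)
= 3/2 - 1/205 - 1/206 = 31467/21115

Sum = 31467/21115


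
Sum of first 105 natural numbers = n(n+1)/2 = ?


n(n+1)/2 = 105×106/2 = 11130/2 = 5565

Σk = 5565


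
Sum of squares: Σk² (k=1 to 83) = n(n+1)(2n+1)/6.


n = 83
n(n+1)(2n+1)/6 = 83×84×167/6
= 1164324/6 = 194054

Σk² = 194054


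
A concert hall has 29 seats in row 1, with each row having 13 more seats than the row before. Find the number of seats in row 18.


aₙ = a₁ + (n-1)d
= 29 + (18-1)×13
= 29 + 221
= 250

a_18 = 250


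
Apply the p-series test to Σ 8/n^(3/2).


p-series test: Σ c/n^p converges if p > 1, diverges if p ≤ 1 (constant c > 0 doesn't affect convergence).
p = 3/2
3/2 > 1 → CONVERGES

Converges (p = 3/2 > 1)


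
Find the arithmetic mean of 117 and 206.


AM = (117 + 206)/2 = 323/2 = 161.5

AM = 161.5


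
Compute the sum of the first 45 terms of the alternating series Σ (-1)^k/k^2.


S = -1 + 1/4 - 1/9 + 1/16 - 1/25 + 1/36 - 1/49 + 1/64 ± ...
= -0.8227
(Full series converges to -π²/12 ≈ -0.8225)

S_45 = -0.8227


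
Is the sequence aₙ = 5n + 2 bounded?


aₙ = 5n + 2 → as n→∞, aₙ→∞
No finite upper bound exists
The sequence is UNBOUNDED

Unbounded (aₙ → ∞ as n → ∞)


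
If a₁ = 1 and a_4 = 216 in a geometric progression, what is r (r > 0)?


r^(n-1) = aₙ/a₁
r^3 = 216/1 = 216
r = 216^(1/3)
= 6

r = 6


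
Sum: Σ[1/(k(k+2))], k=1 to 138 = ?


1/(k(k+2)) = (1/2)·(1/k - 1/(k+2)) (partial fractions)
Telescoping: Σ = (1/2)·(1 + 1/2 - 1/139 - 1/140) = 28911/38920

Sum = 28911/38920


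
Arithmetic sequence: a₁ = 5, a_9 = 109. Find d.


d = (aₙ - a₁)/(n-1)
= (109 - 5)/(9-1)
= 104/8 = 13

d = 13


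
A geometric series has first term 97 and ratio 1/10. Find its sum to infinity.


S∞ = a₁/(1-r) = 97/(1 - 1/10)
= 97/(9/10)
= 970/9

S∞ = 970/9


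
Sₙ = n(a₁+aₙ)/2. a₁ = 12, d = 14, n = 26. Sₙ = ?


aₙ = 12 + (26-1)×14 = 362
Sₙ = n(a₁+aₙ)/2 = 26×(12+362)/2
= 26×374/2 = 4862

S_26 = 4862


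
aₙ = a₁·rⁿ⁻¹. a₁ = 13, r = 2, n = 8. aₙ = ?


aₙ = a₁·r^(n-1)
= 13×2^7
= 13×128
= 1664

a_8 = 1664


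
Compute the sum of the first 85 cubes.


n(n+1)/2 = 85×86/2 = 3655
Σk³ = 3655² = 13359025

Σk³ = 13359025


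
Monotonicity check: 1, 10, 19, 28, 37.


Differences: 9, 9, 9, 9
All differences > 0 → strictly INCREASING

Monotonically increasing


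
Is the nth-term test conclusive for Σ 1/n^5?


lim(n→∞) 1/n^5 = 0
lim aₙ = 0 → nth-term test is INCONCLUSIVE
(Need other tests; this is actually a convergent p-series with p=5 > 1)

Inconclusive (lim aₙ = 0; need another test)


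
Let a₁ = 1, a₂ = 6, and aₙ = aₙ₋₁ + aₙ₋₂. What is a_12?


Computing iteratively: 1, 6, 7, 13, 20, 33, 53, 86, 139, 225, 364, 589
a_12 = 589

a_12 = 589


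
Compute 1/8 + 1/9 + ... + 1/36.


Σₖ₌8^36 1/k = 1/8 + 1/9 + 1/10 + ... + 1/36
= 2966277872827/1875370816800
≈ 1.5817

Sum = 2966277872827/1875370816800 ≈ 1.5817


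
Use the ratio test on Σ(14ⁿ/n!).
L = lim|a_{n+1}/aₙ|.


aₙ = 14^n/n!
a_{n+1}/aₙ = 14^(n+1)/(n+1)! × n!/14^n
= 14/(n+1)
L = lim(n→∞) 14/(n+1) = 0
L < 1 → series CONVERGES

Converges (ratio test: L = 0 < 1)


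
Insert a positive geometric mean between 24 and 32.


GM = √(24×32) = √768 = 27.7128

GM = 27.7128


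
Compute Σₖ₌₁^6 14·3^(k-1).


Sₙ = 14×(3^6 - 1)/(3 - 1)
= 14×(729 - 1)/2
= 14×728/2
= 5096

S_6 = 5096


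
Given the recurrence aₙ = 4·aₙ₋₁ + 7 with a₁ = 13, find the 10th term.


Computing step by step:
a_1 = 13
a_2 = 59
a_3 = 243
a_4 = 979
a_5 = 3923
a_6 = 15699
a_7 = 62803
a_8 = 251219
a_9 = 1004883
a_10 = 4019539


a_10 = 4019539


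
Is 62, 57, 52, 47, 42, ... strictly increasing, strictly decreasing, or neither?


Differences: -5, -5, -5, -5
All differences < 0 → strictly DECREASING

Monotonically decreasing


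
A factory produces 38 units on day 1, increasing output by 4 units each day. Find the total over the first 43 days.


aₙ = 38 + (43-1)×4 = 206
Sₙ = n(a₁+aₙ)/2 = 43×(38+206)/2
= 43×244/2 = 5246

S_43 = 5246


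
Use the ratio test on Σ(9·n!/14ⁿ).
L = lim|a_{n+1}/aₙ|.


aₙ = 9·n!/14^n
a_{n+1}/aₙ = (n+1)!/14^(n+1) × 14^n/n!  (constant 9 cancels)
= (n+1)/14
L = lim(n→∞) (n+1)/14 = ∞
L > 1 → series DIVERGES

Diverges (ratio test: L = ∞ > 1)


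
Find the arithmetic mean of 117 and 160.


AM = (117 + 160)/2 = 277/2 = 138.5

AM = 138.5


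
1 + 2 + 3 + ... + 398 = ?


n(n+1)/2 = 398×399/2 = 158802/2 = 79401

Σk = 79401


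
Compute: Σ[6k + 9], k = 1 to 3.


Σ(6k+9) = 6·Σk + 9·n
= 6·6 + 9·3
= 36 + 27 = 63

Σ = 63


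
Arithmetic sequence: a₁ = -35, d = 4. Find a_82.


aₙ = a₁ + (n-1)d
= -35 + (82-1)×4
= -35 + 324
= 289

a_82 = 289


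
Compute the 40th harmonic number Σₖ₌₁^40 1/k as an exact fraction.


H_40 = 1/1 + 1/2 + 1/3 + ... + 1/40
= 2078178381193813/485721041551200
≈ 4.2785

H_40 = 2078178381193813/485721041551200 ≈ 4.2785


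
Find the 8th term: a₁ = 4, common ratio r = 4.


aₙ = a₁·r^(n-1)
= 4×4^7
= 4×16384
= 65536

a_8 = 65536


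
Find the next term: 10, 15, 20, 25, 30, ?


Pattern: arithmetic (d=5)
Terms: 10, 15, 20, 25, 30
Next term = 35

Next term = 35


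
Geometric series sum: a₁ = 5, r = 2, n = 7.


Sₙ = 5×(2^7 - 1)/(2 - 1)
= 5×(128 - 1)/1
= 5×127/1
= 635

S_7 = 635


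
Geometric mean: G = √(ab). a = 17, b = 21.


GM = √(17×21) = √357 = 18.8944

GM = 18.8944


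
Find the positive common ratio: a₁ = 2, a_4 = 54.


r^(n-1) = aₙ/a₁
r^3 = 54/2 = 27
r = 27^(1/3)
= 3

r = 3


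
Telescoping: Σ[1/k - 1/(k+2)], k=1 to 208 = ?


Telescoping with gap 2: two head and two tail terms survive.
= (1 + 1/2) - (1/209 + 1/210)
= 3/2 - 1/209 - 1/210 = 32708/21945

Sum = 32708/21945


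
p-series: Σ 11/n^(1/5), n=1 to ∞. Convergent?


p-series test: Σ c/n^p converges if p > 1, diverges if p ≤ 1 (constant c > 0 doesn't affect convergence).
p = 1/5
1/5 ≤ 1 → DIVERGES

Diverges (p = 1/5 ≤ 1)


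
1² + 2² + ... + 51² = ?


n = 51
n(n+1)(2n+1)/6 = 51×52×103/6
= 273156/6 = 45526

Σk² = 45526


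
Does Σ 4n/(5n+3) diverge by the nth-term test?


lim(n→∞) 4n/(5n+3) = 4/5 = 4/5  (divide numerator and denominator by n)
lim aₙ = 4/5 ≠ 0 → series DIVERGES

Diverges (lim aₙ = 4/5 ≠ 0)


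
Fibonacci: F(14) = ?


Fibonacci sequence: 1, 1, 2, 3, 5, 8, 13, 21, 34, 55, 89, ...
F(14) = 377

F(14) = 377


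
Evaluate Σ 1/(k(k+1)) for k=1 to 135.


1/(k(k+1)) = 1/k - 1/(k+1) (partial fractions)
Telescoping: Σ = 1 - 1/136 = 135/136

Sum = 135/136


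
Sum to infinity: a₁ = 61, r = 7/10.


S∞ = a₁/(1-r) = 61/(1 - 7/10)
= 61/(3/10)
= 610/3

S∞ = 610/3


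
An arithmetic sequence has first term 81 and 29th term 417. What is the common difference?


d = (aₙ - a₁)/(n-1)
= (417 - 81)/(29-1)
= 336/28 = 12

d = 12


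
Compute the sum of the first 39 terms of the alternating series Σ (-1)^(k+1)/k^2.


S = 1 - 1/4 + 1/9 - 1/16 + 1/25 - 1/36 + 1/49 - 1/64 ± ...
= 0.8228
(Full series converges to +π²/12 ≈ +0.8225)

S_39 = 0.8228


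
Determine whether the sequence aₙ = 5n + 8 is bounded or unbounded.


aₙ = 5n + 8 → as n→∞, aₙ→∞
No finite upper bound exists
The sequence is UNBOUNDED

Unbounded (aₙ → ∞ as n → ∞)


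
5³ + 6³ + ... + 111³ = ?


Σₖ₌5^111 k³ = [111·112/2]² − [4·5/2]²
= 38638656 − 100 = 38638556

Σk³ = 38638556


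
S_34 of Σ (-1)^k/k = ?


S = -1 + 1/2 - 1/3 + 1/4 - 1/5 + 1/6 - 1/7 + 1/8 ± ...
= -0.6787
(Full series converges to -ln(2) ≈ -0.6931)

S_34 = -0.6787


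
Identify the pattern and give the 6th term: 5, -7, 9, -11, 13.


Pattern: alternating sign, magnitude arithmetic (d=2)
Terms: 5, -7, 9, -11, 13
Next term = -15

Next term = -15


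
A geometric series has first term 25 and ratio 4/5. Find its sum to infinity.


S∞ = a₁/(1-r) = 25/(1 - 4/5)
= 25/(1/5)
= 125

S∞ = 125


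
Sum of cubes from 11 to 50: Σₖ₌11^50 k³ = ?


Σₖ₌11^50 k³ = [50·51/2]² − [10·11/2]²
= 1625625 − 3025 = 1622600

Σk³ = 1622600


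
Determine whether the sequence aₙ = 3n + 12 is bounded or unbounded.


aₙ = 3n + 12 → as n→∞, aₙ→∞
No finite upper bound exists
The sequence is UNBOUNDED

Unbounded (aₙ → ∞ as n → ∞)


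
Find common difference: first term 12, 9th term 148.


d = (aₙ - a₁)/(n-1)
= (148 - 12)/(9-1)
= 136/8 = 17

d = 17


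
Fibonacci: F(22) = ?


Fibonacci sequence: 1, 1, 2, 3, 5, 8, 13, 21, 34, 55, 89, ...
F(22) = 17711

F(22) = 17711


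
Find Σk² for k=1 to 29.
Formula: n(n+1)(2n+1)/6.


n = 29
n(n+1)(2n+1)/6 = 29×30×59/6
= 51330/6 = 8555

Σk² = 8555


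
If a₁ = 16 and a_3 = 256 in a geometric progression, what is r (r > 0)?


r^(n-1) = aₙ/a₁
r^2 = 256/16 = 16
r = 16^(1/2)
= ±4; taking r > 0 gives r = 4

r = 4


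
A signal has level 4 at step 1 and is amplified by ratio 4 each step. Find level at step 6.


aₙ = a₁·r^(n-1)
= 4×4^5
= 4×1024
= 4096

a_6 = 4096


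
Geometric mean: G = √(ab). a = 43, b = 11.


GM = √(43×11) = √473 = 21.7486

GM = 21.7486


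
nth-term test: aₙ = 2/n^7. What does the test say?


lim(n→∞) 2/n^7 = 0
lim aₙ = 0 → nth-term test is INCONCLUSIVE
(Need other tests; this is actually a convergent p-series with p=7 > 1)

Inconclusive (lim aₙ = 0; need another test)


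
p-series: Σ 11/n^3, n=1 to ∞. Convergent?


p-series test: Σ c/n^p converges if p > 1, diverges if p ≤ 1 (constant c > 0 doesn't affect convergence).
p = 3
3 > 1 → CONVERGES

Converges (p = 3 > 1)


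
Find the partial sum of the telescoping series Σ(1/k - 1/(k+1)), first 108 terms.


Telescoping: adjacent terms cancel.
= 1/1 - 1/109
= 1 - 1/109 = 108/109

Sum = 108/109


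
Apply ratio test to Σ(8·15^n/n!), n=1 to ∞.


aₙ = 8·15^n/n!
a_{n+1}/aₙ = 15^(n+1)/(n+1)! × n!/15^n  (constant 8 cancels)
= 15/(n+1)
L = lim(n→∞) 15/(n+1) = 0
L < 1 → series CONVERGES

Converges (ratio test: L = 0 < 1)


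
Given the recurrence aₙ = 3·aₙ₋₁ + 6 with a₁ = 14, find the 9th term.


Computing step by step:
a_1 = 14
a_2 = 48
a_3 = 150
a_4 = 456
a_5 = 1374
a_6 = 4128
a_7 = 12390
a_8 = 37176
a_9 = 111534


a_9 = 111534


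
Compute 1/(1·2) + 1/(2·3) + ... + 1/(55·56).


1/(k(k+1)) = 1/k - 1/(k+1) (partial fractions)
Telescoping: Σ = 1 - 1/56 = 55/56

Sum = 55/56


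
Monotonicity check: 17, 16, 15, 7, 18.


Differences: -1, -1, -8, 11
Difference at position 4 is +11 (> 0) but position 1 is -1 (< 0) — sequence both rises and falls
→ NOT monotonic

Not monotonic


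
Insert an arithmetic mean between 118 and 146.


AM = (118 + 146)/2 = 264/2 = 132

AM = 132


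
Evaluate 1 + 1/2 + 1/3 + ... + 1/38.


H_38 = 1/1 + 1/2 + 1/3 + ... + 1/38
= 2053580969474233/485721041551200
≈ 4.2279

H_38 = 2053580969474233/485721041551200 ≈ 4.2279


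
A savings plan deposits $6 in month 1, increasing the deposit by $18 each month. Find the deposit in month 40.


aₙ = a₁ + (n-1)d
= 6 + (40-1)×18
= 6 + 702
= 708

a_40 = 708


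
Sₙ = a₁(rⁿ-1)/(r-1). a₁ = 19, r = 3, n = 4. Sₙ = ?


Sₙ = 19×(3^4 - 1)/(3 - 1)
= 19×(81 - 1)/2
= 19×80/2
= 760

S_4 = 760


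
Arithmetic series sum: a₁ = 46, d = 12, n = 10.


aₙ = 46 + (10-1)×12 = 154
Sₙ = n(a₁+aₙ)/2 = 10×(46+154)/2
= 10×200/2 = 1000

S_10 = 1000


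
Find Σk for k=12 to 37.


Σₖ₌12^37 k = Σₖ₌₁^37 k − Σₖ₌₁^11 k
= 37·38/2 − 11·12/2
= 703 − 66 = 637

Σk = 637


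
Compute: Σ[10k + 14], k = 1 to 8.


Σ(10k+14) = 10·Σk + 14·n
= 10·36 + 14·8
= 360 + 112 = 472

Σ = 472


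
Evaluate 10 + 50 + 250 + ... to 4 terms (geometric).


Sₙ = 10×(5^4 - 1)/(5 - 1)
= 10×(625 - 1)/4
= 10×624/4
= 1560

S_4 = 1560


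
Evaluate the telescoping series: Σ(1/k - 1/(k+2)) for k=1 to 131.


Telescoping with gap 2: two head and two tail terms survive.
= (1 + 1/2) - (1/132 + 1/133)
= 3/2 - 1/132 - 1/133 = 26069/17556

Sum = 26069/17556


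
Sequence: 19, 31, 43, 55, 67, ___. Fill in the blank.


Pattern: arithmetic (d=12)
Terms: 19, 31, 43, 55, 67
Next term = 79

Next term = 79


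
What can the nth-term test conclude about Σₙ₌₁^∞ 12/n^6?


lim(n→∞) 12/n^6 = 0
lim aₙ = 0 → nth-term test is INCONCLUSIVE
(Need other tests; this is actually a convergent p-series with p=6 > 1)

Inconclusive (lim aₙ = 0; need another test)


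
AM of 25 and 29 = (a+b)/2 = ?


AM = (25 + 29)/2 = 54/2 = 27

AM = 27


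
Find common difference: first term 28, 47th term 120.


d = (aₙ - a₁)/(n-1)
= (120 - 28)/(47-1)
= 92/46 = 2

d = 2


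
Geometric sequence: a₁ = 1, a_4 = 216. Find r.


r^(n-1) = aₙ/a₁
r^3 = 216/1 = 216
r = 216^(1/3)
= 6

r = 6


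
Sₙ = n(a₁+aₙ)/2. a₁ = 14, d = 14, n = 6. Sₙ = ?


aₙ = 14 + (6-1)×14 = 84
Sₙ = n(a₁+aₙ)/2 = 6×(14+84)/2
= 6×98/2 = 294

S_6 = 294


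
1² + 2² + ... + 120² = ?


n = 120
n(n+1)(2n+1)/6 = 120×121×241/6
= 3499320/6 = 583220

Σk² = 583220


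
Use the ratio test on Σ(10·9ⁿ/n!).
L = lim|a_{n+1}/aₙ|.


aₙ = 10·9^n/n!
a_{n+1}/aₙ = 9^(n+1)/(n+1)! × n!/9^n  (constant 10 cancels)
= 9/(n+1)
L = lim(n→∞) 9/(n+1) = 0
L < 1 → series CONVERGES

Converges (ratio test: L = 0 < 1)


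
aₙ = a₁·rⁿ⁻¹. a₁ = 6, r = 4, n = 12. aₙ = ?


aₙ = a₁·r^(n-1)
= 6×4^11
= 6×4194304
= 25165824

a_12 = 25165824


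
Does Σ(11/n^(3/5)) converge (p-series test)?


p-series test: Σ c/n^p converges if p > 1, diverges if p ≤ 1 (constant c > 0 doesn't affect convergence).
p = 3/5
3/5 ≤ 1 → DIVERGES

Diverges (p = 3/5 ≤ 1)


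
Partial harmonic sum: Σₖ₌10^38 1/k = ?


Σₖ₌10^38 1/k = 1/10 + 1/11 + 1/12 + ... + 1/38
= 97070223234499/69388720221600
≈ 1.3989

Sum = 97070223234499/69388720221600 ≈ 1.3989


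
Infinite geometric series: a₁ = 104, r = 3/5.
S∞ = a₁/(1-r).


S∞ = a₁/(1-r) = 104/(1 - 3/5)
= 104/(2/5)
= 260

S∞ = 260


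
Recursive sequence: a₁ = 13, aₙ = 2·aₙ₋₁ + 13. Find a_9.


Computing step by step:
a_1 = 13
a_2 = 39
a_3 = 91
a_4 = 195
a_5 = 403
a_6 = 819
a_7 = 1651
a_8 = 3315
a_9 = 6643


a_9 = 6643


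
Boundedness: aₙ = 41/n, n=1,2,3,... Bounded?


a₁ = 41, a₂ = 41/2, a₃ = 41/3, ...
0 < aₙ ≤ 41 for all n ≥ 1
Lower bound: 0, Upper bound: 41
The sequence IS bounded

Bounded (0 < aₙ ≤ 41)


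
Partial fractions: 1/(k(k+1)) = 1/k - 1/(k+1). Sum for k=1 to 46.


1/(k(k+1)) = 1/k - 1/(k+1) (partial fractions)
Telescoping: Σ = 1 - 1/47 = 46/47

Sum = 46/47


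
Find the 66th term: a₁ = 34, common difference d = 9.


aₙ = a₁ + (n-1)d
= 34 + (66-1)×9
= 34 + 585
= 619

a_66 = 619


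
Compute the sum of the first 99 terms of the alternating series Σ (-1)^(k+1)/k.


S = 1 - 1/2 + 1/3 - 1/4 + 1/5 - 1/6 + 1/7 - 1/8 ± ...
= 0.6982
(Full series converges to +ln(2) ≈ +0.6931)

S_99 = 0.6982


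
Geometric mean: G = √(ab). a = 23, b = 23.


GM = √(23×23) = √529 = 23

GM = 23


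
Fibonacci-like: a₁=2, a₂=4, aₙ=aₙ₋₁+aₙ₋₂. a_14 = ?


Computing iteratively: 2, 4, 6, 10, 16, 26, 42, 68, 110, 178, 288, 466, ...
a_14 = 1220

a_14 = 1220


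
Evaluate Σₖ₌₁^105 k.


n(n+1)/2 = 105×106/2 = 11130/2 = 5565

Σk = 5565


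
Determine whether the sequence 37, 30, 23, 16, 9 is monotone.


Differences: -7, -7, -7, -7
All differences < 0 → strictly DECREASING

Monotonically decreasing


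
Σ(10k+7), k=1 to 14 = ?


Σ(10k+7) = 10·Σk + 7·n
= 10·105 + 7·14
= 1050 + 98 = 1148

Σ = 1148


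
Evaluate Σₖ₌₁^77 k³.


n(n+1)/2 = 77×78/2 = 3003
Σk³ = 3003² = 9018009

Σk³ = 9018009


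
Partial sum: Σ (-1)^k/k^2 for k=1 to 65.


S = -1 + 1/4 - 1/9 + 1/16 - 1/25 + 1/36 - 1/49 + 1/64 ± ...
= -0.8226
(Full series converges to -π²/12 ≈ -0.8225)

S_65 = -0.8226


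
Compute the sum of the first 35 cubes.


n(n+1)/2 = 35×36/2 = 630
Σk³ = 630² = 396900

Σk³ = 396900


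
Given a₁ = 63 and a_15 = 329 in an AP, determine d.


d = (aₙ - a₁)/(n-1)
= (329 - 63)/(15-1)
= 266/14 = 19

d = 19


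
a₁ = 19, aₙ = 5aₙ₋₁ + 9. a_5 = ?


Computing step by step:
a_1 = 19
a_2 = 104
a_3 = 529
a_4 = 2654
a_5 = 13279


a_5 = 13279


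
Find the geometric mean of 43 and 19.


GM = √(43×19) = √817 = 28.5832

GM = 28.5832


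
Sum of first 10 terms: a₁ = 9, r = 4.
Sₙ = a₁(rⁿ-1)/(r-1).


Sₙ = 9×(4^10 - 1)/(4 - 1)
= 9×(1048576 - 1)/3
= 9×1048575/3
= 3145725

S_10 = 3145725


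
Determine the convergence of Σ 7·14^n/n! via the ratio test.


aₙ = 7·14^n/n!
a_{n+1}/aₙ = 14^(n+1)/(n+1)! × n!/14^n  (constant 7 cancels)
= 14/(n+1)
L = lim(n→∞) 14/(n+1) = 0
L < 1 → series CONVERGES

Converges (ratio test: L = 0 < 1)


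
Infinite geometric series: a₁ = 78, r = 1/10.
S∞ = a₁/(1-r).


S∞ = a₁/(1-r) = 78/(1 - 1/10)
= 78/(9/10)
= 260/3

S∞ = 260/3


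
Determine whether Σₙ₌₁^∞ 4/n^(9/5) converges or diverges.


p-series test: Σ c/n^p converges if p > 1, diverges if p ≤ 1 (constant c > 0 doesn't affect convergence).
p = 9/5
9/5 > 1 → CONVERGES

Converges (p = 9/5 > 1)
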